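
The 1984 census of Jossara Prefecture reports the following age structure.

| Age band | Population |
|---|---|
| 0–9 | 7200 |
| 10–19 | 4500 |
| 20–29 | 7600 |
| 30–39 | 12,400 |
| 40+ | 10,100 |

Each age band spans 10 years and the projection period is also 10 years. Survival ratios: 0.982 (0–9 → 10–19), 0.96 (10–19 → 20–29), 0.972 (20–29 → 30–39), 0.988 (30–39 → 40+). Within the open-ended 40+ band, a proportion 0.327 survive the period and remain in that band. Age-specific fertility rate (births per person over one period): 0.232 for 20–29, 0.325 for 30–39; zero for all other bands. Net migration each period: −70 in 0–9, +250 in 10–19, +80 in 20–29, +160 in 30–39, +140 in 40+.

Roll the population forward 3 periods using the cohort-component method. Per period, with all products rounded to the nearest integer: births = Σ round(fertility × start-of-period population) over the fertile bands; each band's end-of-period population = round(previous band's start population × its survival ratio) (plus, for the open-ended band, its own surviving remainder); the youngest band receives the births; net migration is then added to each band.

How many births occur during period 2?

Numbering the groups 1..5 from youngest to oldest:
Period 1.
Births: 7600 × 0.232 = 1763 ; 12400 × 0.325 = 4030 ⇒ total 5793
Group 2: 7200 × 0.982 = 7070
Group 3: 4500 × 0.96 = 4320
Group 4: 7600 × 0.972 = 7387
Group 5: 12400 × 0.988 + 10100 × 0.327 = 12251 + 3303 = 15554
Net migration: Group 1 − 70 → 5723; Group 2 + 250 → 7320; Group 3 + 80 → 4400; Group 4 + 160 → 7547; Group 5 + 140 → 15694
End of period: [5723, 7320, 4400, 7547, 15694]
Period 2.
Births: 4400 × 0.232 = 1021 ; 7547 × 0.325 = 2453 ⇒ total 3474
Group 2: 5723 × 0.982 = 5620
Group 3: 7320 × 0.96 = 7027
Group 4: 4400 × 0.972 = 4277
Group 5: 7547 × 0.988 + 15694 × 0.327 = 7456 + 5132 = 12588
Net migration: Group 1 − 70 → 3404; Group 2 + 250 → 5870; Group 3 + 80 → 7107; Group 4 + 160 → 4437; Group 5 + 140 → 12728
End of period: [3404, 5870, 7107, 4437, 12728]

3474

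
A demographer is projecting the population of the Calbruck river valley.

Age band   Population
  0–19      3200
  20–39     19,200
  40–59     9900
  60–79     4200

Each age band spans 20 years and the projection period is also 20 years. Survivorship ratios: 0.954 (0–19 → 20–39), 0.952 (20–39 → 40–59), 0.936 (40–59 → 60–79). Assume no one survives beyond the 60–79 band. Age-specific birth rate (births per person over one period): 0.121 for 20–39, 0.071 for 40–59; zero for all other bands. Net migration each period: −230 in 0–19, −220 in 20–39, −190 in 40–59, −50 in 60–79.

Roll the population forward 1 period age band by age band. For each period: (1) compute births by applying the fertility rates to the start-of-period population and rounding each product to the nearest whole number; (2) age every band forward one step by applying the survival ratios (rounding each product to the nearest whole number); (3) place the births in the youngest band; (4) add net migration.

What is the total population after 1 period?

— Period 1 —
Births: 19200 × 0.121 = 2323 ; 9900 × 0.071 = 703 → total 3026
20–39: 3200 × 0.954 = 3053
40–59: 19200 × 0.952 = 18278
60–79: 9900 × 0.936 = 9266
Net migration: 0–19 − 230 → 2796; 20–39 − 220 → 2833; 40–59 − 190 → 18088; 60–79 − 50 → 9216
Population now: 0–19=2796, 20–39=2833, 40–59=18088, 60–79=9216
Total after period 1: 2796 + 2833 + 18088 + 9216 = 32933

32933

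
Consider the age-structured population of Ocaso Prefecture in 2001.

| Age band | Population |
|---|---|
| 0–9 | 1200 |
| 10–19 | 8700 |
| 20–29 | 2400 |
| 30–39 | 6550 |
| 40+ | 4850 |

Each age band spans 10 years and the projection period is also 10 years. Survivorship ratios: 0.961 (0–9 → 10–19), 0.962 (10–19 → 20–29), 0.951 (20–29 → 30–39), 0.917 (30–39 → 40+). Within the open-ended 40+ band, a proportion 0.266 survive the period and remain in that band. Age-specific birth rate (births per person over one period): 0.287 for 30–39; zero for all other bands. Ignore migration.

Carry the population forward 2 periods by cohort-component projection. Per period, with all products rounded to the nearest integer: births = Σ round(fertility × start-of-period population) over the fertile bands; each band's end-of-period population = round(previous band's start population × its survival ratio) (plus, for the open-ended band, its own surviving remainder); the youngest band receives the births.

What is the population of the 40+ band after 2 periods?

Numbering the groups 1..5 from youngest to oldest:
After projecting period 1:
Births: 6550 * 0.287 = 1880
Group 2: 1200 * 0.961 = 1153
Group 3: 8700 * 0.962 = 8369
Group 4: 2400 * 0.951 = 2282
Group 5: 6550 * 0.917 + 4850 * 0.266 = 6006 + 1290 = 7296
→ [1880, 1153, 8369, 2282, 7296]
After projecting period 2:
Births: 2282 * 0.287 = 655
Group 2: 1880 * 0.961 = 1807
Group 3: 1153 * 0.962 = 1109
Group 4: 8369 * 0.951 = 7959
Group 5: 2282 * 0.917 + 7296 * 0.266 = 2093 + 1941 = 4034
→ [655, 1807, 1109, 7959, 4034]

4034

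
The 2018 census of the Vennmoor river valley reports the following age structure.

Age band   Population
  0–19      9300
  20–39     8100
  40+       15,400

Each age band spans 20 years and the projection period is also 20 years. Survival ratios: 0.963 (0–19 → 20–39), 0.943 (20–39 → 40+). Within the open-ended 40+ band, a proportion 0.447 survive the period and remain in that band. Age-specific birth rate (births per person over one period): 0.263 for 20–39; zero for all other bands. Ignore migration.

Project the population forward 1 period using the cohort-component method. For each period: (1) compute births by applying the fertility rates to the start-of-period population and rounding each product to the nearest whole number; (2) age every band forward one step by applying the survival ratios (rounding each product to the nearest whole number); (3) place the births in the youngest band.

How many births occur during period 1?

After projecting period 1:
Births: 8100 × 0.263 = 2130
20–39: 9300 × 0.963 = 8956
40+: 8100 × 0.943 + 15400 × 0.447 = 7638 + 6884 = 14522
Population now: 0–19=2130, 20–39=8956, 40+=14522

2130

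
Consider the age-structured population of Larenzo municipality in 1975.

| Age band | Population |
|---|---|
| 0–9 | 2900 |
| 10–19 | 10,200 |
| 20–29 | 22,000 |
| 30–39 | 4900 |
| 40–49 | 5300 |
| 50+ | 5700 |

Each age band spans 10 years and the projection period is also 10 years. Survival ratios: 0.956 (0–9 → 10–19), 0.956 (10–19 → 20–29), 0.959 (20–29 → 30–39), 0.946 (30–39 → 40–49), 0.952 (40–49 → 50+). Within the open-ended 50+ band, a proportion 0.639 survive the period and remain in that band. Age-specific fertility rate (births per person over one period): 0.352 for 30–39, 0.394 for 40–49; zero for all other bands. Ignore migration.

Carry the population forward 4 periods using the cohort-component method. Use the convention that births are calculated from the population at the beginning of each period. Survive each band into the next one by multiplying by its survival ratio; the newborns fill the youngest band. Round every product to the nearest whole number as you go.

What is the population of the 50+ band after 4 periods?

24632

Period 1.
Births: 4900 × 0.352 = 1725, 5300 × 0.394 = 2088 → 3813
10–19: 2900 × 0.956 = 2772
20–29: 10200 × 0.956 = 9751
30–39: 22000 × 0.959 = 21098
40–49: 4900 × 0.946 = 4635
50+: 5300 × 0.952 + 5700 × 0.639 = 5046 + 3642 = 8688
→ [3813, 2772, 9751, 21098, 4635, 8688]
Period 2.
Births: 21098 × 0.352 = 7426, 4635 × 0.394 = 1826 → 9252
10–19: 3813 × 0.956 = 3645
20–29: 2772 × 0.956 = 2650
30–39: 9751 × 0.959 = 9351
40–49: 21098 × 0.946 = 19959
50+: 4635 × 0.952 + 8688 × 0.639 = 4413 + 5552 = 9965
→ [9252, 3645, 2650, 9351, 19959, 9965]
Period 3.
Births: 9351 × 0.352 = 3292, 19959 × 0.394 = 7864 → 11156
10–19: 9252 × 0.956 = 8845
20–29: 3645 × 0.956 = 3485
30–39: 2650 × 0.959 = 2541
40–49: 9351 × 0.946 = 8846
50+: 19959 × 0.952 + 9965 × 0.639 = 19001 + 6368 = 25369
→ [11156, 8845, 3485, 2541, 8846, 25369]
Period 4.
Births: 2541 × 0.352 = 894, 8846 × 0.394 = 3485 → 4379
10–19: 11156 × 0.956 = 10665
20–29: 8845 × 0.956 = 8456
30–39: 3485 × 0.959 = 3342
40–49: 2541 × 0.946 = 2404
50+: 8846 × 0.952 + 25369 × 0.639 = 8421 + 16211 = 24632
→ [4379, 10665, 8456, 3342, 2404, 24632]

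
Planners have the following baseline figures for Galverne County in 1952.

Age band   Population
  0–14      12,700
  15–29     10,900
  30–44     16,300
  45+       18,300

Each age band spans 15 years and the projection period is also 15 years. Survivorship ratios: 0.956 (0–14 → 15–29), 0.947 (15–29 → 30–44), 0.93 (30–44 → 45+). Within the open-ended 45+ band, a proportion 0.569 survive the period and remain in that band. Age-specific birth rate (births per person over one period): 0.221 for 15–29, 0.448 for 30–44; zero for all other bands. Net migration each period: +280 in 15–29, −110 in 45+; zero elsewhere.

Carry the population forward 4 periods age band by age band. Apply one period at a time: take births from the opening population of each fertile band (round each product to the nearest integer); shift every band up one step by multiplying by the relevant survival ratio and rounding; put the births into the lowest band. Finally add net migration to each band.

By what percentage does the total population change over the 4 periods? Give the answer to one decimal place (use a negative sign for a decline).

(Bands numbered youngest = 1 to oldest = 4.)
After projecting period 1:
Births: 10900 × 0.221 = 2409  |  16300 × 0.448 = 7302 — total 9711
Band 2: 12700 × 0.956 = 12141
Band 3: 10900 × 0.947 = 10322
Band 4: 16300 × 0.93 + 18300 × 0.569 = 15159 + 10413 = 25572
Net migration: Band 2 + 280 → 12421; Band 4 − 110 → 25462
→ [9711, 12421, 10322, 25462]
After projecting period 2:
Births: 12421 × 0.221 = 2745  |  10322 × 0.448 = 4624 — total 7369
Band 2: 9711 × 0.956 = 9284
Band 3: 12421 × 0.947 = 11763
Band 4: 10322 × 0.93 + 25462 × 0.569 = 9599 + 14488 = 24087
Net migration: Band 2 + 280 → 9564; Band 4 − 110 → 23977
→ [7369, 9564, 11763, 23977]
After projecting period 3:
Births: 9564 × 0.221 = 2114  |  11763 × 0.448 = 5270 — total 7384
Band 2: 7369 × 0.956 = 7045
Band 3: 9564 × 0.947 = 9057
Band 4: 11763 × 0.93 + 23977 × 0.569 = 10940 + 13643 = 24583
Net migration: Band 2 + 280 → 7325; Band 4 − 110 → 24473
→ [7384, 7325, 9057, 24473]
After projecting period 4:
Births: 7325 × 0.221 = 1619  |  9057 × 0.448 = 4058 — total 5677
Band 2: 7384 × 0.956 = 7059
Band 3: 7325 × 0.947 = 6937
Band 4: 9057 × 0.93 + 24473 × 0.569 = 8423 + 13925 = 22348
Net migration: Band 2 + 280 → 7339; Band 4 − 110 → 22238
→ [5677, 7339, 6937, 22238]
Total: 58200 → 42191; change = -16009; percentage change = -27.5%

-27.5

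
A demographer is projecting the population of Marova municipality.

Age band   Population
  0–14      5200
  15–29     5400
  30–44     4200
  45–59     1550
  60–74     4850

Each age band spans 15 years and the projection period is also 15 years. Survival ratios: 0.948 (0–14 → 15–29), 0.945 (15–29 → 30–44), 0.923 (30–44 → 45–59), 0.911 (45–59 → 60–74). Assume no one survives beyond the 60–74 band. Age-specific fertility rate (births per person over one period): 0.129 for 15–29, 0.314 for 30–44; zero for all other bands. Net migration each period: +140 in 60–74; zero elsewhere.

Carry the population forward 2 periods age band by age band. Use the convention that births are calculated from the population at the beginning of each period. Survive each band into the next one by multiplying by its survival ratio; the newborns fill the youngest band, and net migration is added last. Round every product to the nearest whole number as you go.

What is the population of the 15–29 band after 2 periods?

— Period 1 —
Births: 5400 * 0.129 = 697, 4200 * 0.314 = 1319 — total 2016
15–29: 5200 * 0.948 = 4930
30–44: 5400 * 0.945 = 5103
45–59: 4200 * 0.923 = 3877
60–74: 1550 * 0.911 = 1412
Net migration: 60–74 + 140 → 1552
Giving 2016 / 4930 / 5103 / 3877 / 1552.
— Period 2 —
Births: 4930 * 0.129 = 636, 5103 * 0.314 = 1602 — total 2238
15–29: 2016 * 0.948 = 1911
30–44: 4930 * 0.945 = 4659
45–59: 5103 * 0.923 = 4710
60–74: 3877 * 0.911 = 3532
Net migration: 60–74 + 140 → 3672
Giving 2238 / 1911 / 4659 / 4710 / 3672.

1911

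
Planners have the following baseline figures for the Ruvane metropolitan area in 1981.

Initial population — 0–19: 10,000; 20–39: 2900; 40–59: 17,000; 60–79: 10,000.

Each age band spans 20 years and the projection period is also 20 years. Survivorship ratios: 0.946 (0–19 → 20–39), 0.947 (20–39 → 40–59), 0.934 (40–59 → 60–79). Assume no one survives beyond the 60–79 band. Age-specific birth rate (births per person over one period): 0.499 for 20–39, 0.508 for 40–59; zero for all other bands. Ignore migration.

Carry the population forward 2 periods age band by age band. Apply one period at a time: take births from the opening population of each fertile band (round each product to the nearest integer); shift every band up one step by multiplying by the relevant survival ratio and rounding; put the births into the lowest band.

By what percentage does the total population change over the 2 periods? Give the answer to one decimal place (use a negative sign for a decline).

-31.9

(Bands numbered youngest = 1 to oldest = 4.)
— Period 1 —
Births: 2900 × 0.499 = 1447  |  17000 × 0.508 = 8636 → total 10083
Band 2: 10000 × 0.946 = 9460
Band 3: 2900 × 0.947 = 2746
Band 4: 17000 × 0.934 = 15878
→ [10083, 9460, 2746, 15878]
— Period 2 —
Births: 9460 × 0.499 = 4721  |  2746 × 0.508 = 1395 → total 6116
Band 2: 10083 × 0.946 = 9539
Band 3: 9460 × 0.947 = 8959
Band 4: 2746 × 0.934 = 2565
→ [6116, 9539, 8959, 2565]
Total: 39900 → 27179; change = -12721; percentage change = -31.9%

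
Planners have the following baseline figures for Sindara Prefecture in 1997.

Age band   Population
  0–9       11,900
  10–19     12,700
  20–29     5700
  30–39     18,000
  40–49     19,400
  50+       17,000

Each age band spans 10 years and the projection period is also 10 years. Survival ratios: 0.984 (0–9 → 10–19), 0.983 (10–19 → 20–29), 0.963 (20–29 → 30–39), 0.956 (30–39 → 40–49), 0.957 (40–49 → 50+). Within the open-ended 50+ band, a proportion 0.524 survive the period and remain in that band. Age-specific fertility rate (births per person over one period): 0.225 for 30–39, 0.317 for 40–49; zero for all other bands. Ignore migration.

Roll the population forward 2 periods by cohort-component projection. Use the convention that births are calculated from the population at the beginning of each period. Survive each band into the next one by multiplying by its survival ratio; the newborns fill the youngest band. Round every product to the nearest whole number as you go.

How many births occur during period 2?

6690

Period 1:
Births: 18000 × 0.225 = 4050 ; 19400 × 0.317 = 6150 ⇒ total 10200
10–19: 11900 × 0.984 = 11710
20–29: 12700 × 0.983 = 12484
30–39: 5700 × 0.963 = 5489
40–49: 18000 × 0.956 = 17208
50+: 19400 × 0.957 + 17000 × 0.524 = 18566 + 8908 = 27474
→ [10200, 11710, 12484, 5489, 17208, 27474]
Period 2:
Births: 5489 × 0.225 = 1235 ; 17208 × 0.317 = 5455 ⇒ total 6690
10–19: 10200 × 0.984 = 10037
20–29: 11710 × 0.983 = 11511
30–39: 12484 × 0.963 = 12022
40–49: 5489 × 0.956 = 5247
50+: 17208 × 0.957 + 27474 × 0.524 = 16468 + 14396 = 30864
→ [6690, 10037, 11511, 12022, 5247, 30864]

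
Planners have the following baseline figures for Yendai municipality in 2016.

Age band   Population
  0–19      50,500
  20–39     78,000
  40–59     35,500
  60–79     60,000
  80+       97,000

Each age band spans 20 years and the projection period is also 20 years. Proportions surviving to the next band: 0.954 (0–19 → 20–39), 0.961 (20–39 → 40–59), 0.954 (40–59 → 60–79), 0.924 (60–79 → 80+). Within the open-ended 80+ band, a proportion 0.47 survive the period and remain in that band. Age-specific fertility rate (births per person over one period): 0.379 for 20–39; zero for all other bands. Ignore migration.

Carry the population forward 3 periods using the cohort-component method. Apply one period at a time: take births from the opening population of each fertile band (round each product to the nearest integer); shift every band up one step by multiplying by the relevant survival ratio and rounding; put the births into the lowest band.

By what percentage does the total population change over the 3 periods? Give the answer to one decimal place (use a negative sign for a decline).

-36.9

After projecting period 1:
Births: 78000 × 0.379 = 29562
20–39: 50500 × 0.954 = 48177
40–59: 78000 × 0.961 = 74958
60–79: 35500 × 0.954 = 33867
80+: 60000 × 0.924 + 97000 × 0.47 = 55440 + 45590 = 101030
End of period: [29562, 48177, 74958, 33867, 101030]
After projecting period 2:
Births: 48177 × 0.379 = 18259
20–39: 29562 × 0.954 = 28202
40–59: 48177 × 0.961 = 46298
60–79: 74958 × 0.954 = 71510
80+: 33867 × 0.924 + 101030 × 0.47 = 31293 + 47484 = 78777
End of period: [18259, 28202, 46298, 71510, 78777]
After projecting period 3:
Births: 28202 × 0.379 = 10689
20–39: 18259 × 0.954 = 17419
40–59: 28202 × 0.961 = 27102
60–79: 46298 × 0.954 = 44168
80+: 71510 × 0.924 + 78777 × 0.47 = 66075 + 37025 = 103100
End of period: [10689, 17419, 27102, 44168, 103100]
Total: 321000 → 202478; change = -118522; percentage change = -36.9%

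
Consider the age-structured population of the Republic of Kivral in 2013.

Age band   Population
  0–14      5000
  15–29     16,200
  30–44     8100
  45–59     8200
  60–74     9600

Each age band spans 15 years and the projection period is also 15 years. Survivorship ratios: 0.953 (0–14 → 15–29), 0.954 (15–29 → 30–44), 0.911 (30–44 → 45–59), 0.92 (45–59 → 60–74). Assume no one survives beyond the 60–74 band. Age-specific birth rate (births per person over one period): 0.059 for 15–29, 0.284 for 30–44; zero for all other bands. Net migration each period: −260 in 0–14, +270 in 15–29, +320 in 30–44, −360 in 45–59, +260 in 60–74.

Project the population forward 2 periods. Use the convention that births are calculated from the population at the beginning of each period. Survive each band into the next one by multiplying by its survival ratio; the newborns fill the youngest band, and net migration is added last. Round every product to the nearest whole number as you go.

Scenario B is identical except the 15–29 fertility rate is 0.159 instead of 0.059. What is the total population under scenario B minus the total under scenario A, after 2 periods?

2048

Period 1:
Births: 16200 × 0.059 = 956  |  8100 × 0.284 = 2300 → 3256
15–29: 5000 × 0.953 = 4765
30–44: 16200 × 0.954 = 15455
45–59: 8100 × 0.911 = 7379
60–74: 8200 × 0.92 = 7544
Net migration: 0–14 − 260 → 2996; 15–29 + 270 → 5035; 30–44 + 320 → 15775; 45–59 − 360 → 7019; 60–74 + 260 → 7804
→ [2996, 5035, 15775, 7019, 7804]
Period 2:
Births: 5035 × 0.059 = 297  |  15775 × 0.284 = 4480 → 4777
15–29: 2996 × 0.953 = 2855
30–44: 5035 × 0.954 = 4803
45–59: 15775 × 0.911 = 14371
60–74: 7019 × 0.92 = 6457
Net migration: 0–14 − 260 → 4517; 15–29 + 270 → 3125; 30–44 + 320 → 5123; 45–59 − 360 → 14011; 60–74 + 260 → 6717
→ [4517, 3125, 5123, 14011, 6717]
Scenario A total after 2 periods: 33493
Scenario B projection —
Period 1:
Births: 16200 × 0.159 = 2576  |  8100 × 0.284 = 2300 → 4876
15–29: 5000 × 0.953 = 4765
30–44: 16200 × 0.954 = 15455
45–59: 8100 × 0.911 = 7379
60–74: 8200 × 0.92 = 7544
Net migration: 0–14 − 260 → 4616; 15–29 + 270 → 5035; 30–44 + 320 → 15775; 45–59 − 360 → 7019; 60–74 + 260 → 7804
→ [4616, 5035, 15775, 7019, 7804]
Period 2:
Births: 5035 × 0.159 = 801  |  15775 × 0.284 = 4480 → 5281
15–29: 4616 × 0.953 = 4399
30–44: 5035 × 0.954 = 4803
45–59: 15775 × 0.911 = 14371
60–74: 7019 × 0.92 = 6457
Net migration: 0–14 − 260 → 5021; 15–29 + 270 → 4669; 30–44 + 320 → 5123; 45–59 − 360 → 14011; 60–74 + 260 → 6717
→ [5021, 4669, 5123, 14011, 6717]
Scenario B total after 2 periods: 35541
Difference B − A = 35541 − 33493 = 2048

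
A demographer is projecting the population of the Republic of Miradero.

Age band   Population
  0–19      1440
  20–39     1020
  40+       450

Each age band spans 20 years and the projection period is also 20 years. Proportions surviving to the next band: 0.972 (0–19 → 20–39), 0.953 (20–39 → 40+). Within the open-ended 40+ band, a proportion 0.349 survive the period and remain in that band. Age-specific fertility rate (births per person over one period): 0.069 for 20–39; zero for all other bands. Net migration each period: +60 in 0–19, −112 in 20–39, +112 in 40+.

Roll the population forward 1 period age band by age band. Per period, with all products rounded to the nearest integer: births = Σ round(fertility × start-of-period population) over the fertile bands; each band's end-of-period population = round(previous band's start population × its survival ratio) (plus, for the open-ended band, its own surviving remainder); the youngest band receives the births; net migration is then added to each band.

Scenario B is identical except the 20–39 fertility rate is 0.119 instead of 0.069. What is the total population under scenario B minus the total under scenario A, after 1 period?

51

After projecting period 1:
Births: 1020 × 0.069 = 70
20–39: 1440 × 0.972 = 1400
40+: 1020 × 0.953 + 450 × 0.349 = 972 + 157 = 1129
Net migration: 0–19 + 60 → 130; 20–39 − 112 → 1288; 40+ + 112 → 1241
→ [130, 1288, 1241]
Scenario A total after 1 period: 2659
Scenario B projection —
After projecting period 1:
Births: 1020 × 0.119 = 121
20–39: 1440 × 0.972 = 1400
40+: 1020 × 0.953 + 450 × 0.349 = 972 + 157 = 1129
Net migration: 0–19 + 60 → 181; 20–39 − 112 → 1288; 40+ + 112 → 1241
→ [181, 1288, 1241]
Scenario B total after 1 period: 2710
Difference B − A = 2710 − 2659 = 51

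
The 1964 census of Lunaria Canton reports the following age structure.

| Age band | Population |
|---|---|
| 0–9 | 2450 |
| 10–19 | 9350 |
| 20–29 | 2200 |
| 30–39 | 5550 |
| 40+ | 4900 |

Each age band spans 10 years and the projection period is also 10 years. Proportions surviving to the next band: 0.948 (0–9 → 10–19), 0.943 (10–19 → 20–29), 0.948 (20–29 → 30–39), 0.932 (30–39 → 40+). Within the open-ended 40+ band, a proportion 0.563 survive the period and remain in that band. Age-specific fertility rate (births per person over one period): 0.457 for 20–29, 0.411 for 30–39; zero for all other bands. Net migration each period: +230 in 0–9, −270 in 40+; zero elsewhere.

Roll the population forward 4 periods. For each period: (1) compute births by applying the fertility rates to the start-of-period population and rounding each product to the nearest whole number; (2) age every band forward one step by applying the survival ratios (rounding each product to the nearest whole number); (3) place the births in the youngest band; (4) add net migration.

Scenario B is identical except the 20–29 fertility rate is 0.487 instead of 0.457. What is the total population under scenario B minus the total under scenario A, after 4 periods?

477

(Bands numbered youngest = 1 to oldest = 5.)
— Period 1 —
Births: 2200 × 0.457 = 1005, 5550 × 0.411 = 2281 — total 3286
Band 2: 2450 × 0.948 = 2323
Band 3: 9350 × 0.943 = 8817
Band 4: 2200 × 0.948 = 2086
Band 5: 5550 × 0.932 + 4900 × 0.563 = 5173 + 2759 = 7932
Net migration: Band 1 + 230 → 3516; Band 5 − 270 → 7662
Giving 3516 / 2323 / 8817 / 2086 / 7662.
— Period 2 —
Births: 8817 × 0.457 = 4029, 2086 × 0.411 = 857 — total 4886
Band 2: 3516 × 0.948 = 3333
Band 3: 2323 × 0.943 = 2191
Band 4: 8817 × 0.948 = 8359
Band 5: 2086 × 0.932 + 7662 × 0.563 = 1944 + 4314 = 6258
Net migration: Band 1 + 230 → 5116; Band 5 − 270 → 5988
Giving 5116 / 3333 / 2191 / 8359 / 5988.
— Period 3 —
Births: 2191 × 0.457 = 1001, 8359 × 0.411 = 3436 — total 4437
Band 2: 5116 × 0.948 = 4850
Band 3: 3333 × 0.943 = 3143
Band 4: 2191 × 0.948 = 2077
Band 5: 8359 × 0.932 + 5988 × 0.563 = 7791 + 3371 = 11162
Net migration: Band 1 + 230 → 4667; Band 5 − 270 → 10892
Giving 4667 / 4850 / 3143 / 2077 / 10892.
— Period 4 —
Births: 3143 × 0.457 = 1436, 2077 × 0.411 = 854 — total 2290
Band 2: 4667 × 0.948 = 4424
Band 3: 4850 × 0.943 = 4574
Band 4: 3143 × 0.948 = 2980
Band 5: 2077 × 0.932 + 10892 × 0.563 = 1936 + 6132 = 8068
Net migration: Band 1 + 230 → 2520; Band 5 − 270 → 7798
Giving 2520 / 4424 / 4574 / 2980 / 7798.
Scenario A total after 4 periods: 22296
Scenario B projection —
— Period 1 —
Births: 2200 × 0.487 = 1071, 5550 × 0.411 = 2281 — total 3352
Band 2: 2450 × 0.948 = 2323
Band 3: 9350 × 0.943 = 8817
Band 4: 2200 × 0.948 = 2086
Band 5: 5550 × 0.932 + 4900 × 0.563 = 5173 + 2759 = 7932
Net migration: Band 1 + 230 → 3582; Band 5 − 270 → 7662
Giving 3582 / 2323 / 8817 / 2086 / 7662.
— Period 2 —
Births: 8817 × 0.487 = 4294, 2086 × 0.411 = 857 — total 5151
Band 2: 3582 × 0.948 = 3396
Band 3: 2323 × 0.943 = 2191
Band 4: 8817 × 0.948 = 8359
Band 5: 2086 × 0.932 + 7662 × 0.563 = 1944 + 4314 = 6258
Net migration: Band 1 + 230 → 5381; Band 5 − 270 → 5988
Giving 5381 / 3396 / 2191 / 8359 / 5988.
— Period 3 —
Births: 2191 × 0.487 = 1067, 8359 × 0.411 = 3436 — total 4503
Band 2: 5381 × 0.948 = 5101
Band 3: 3396 × 0.943 = 3202
Band 4: 2191 × 0.948 = 2077
Band 5: 8359 × 0.932 + 5988 × 0.563 = 7791 + 3371 = 11162
Net migration: Band 1 + 230 → 4733; Band 5 − 270 → 10892
Giving 4733 / 5101 / 3202 / 2077 / 10892.
— Period 4 —
Births: 3202 × 0.487 = 1559, 2077 × 0.411 = 854 — total 2413
Band 2: 4733 × 0.948 = 4487
Band 3: 5101 × 0.943 = 4810
Band 4: 3202 × 0.948 = 3035
Band 5: 2077 × 0.932 + 10892 × 0.563 = 1936 + 6132 = 8068
Net migration: Band 1 + 230 → 2643; Band 5 − 270 → 7798
Giving 2643 / 4487 / 4810 / 3035 / 7798.
Scenario B total after 4 periods: 22773
Difference B − A = 22773 − 22296 = 477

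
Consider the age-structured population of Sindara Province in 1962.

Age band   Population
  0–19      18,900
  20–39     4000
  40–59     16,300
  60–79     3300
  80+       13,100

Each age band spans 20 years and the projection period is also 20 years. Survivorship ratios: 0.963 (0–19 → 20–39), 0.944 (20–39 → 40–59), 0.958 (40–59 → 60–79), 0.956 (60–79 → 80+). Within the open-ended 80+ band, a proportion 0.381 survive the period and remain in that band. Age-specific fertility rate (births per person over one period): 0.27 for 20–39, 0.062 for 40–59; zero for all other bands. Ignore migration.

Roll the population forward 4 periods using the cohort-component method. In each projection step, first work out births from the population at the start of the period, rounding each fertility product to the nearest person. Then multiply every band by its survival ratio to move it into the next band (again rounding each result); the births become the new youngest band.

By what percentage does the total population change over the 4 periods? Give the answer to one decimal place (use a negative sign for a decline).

Numbering the groups 1..5 from youngest to oldest:
— Period 1 —
Births: 4000 × 0.27 = 1080 ; 16300 × 0.062 = 1011 — total 2091
Group 2: 18900 × 0.963 = 18201
Group 3: 4000 × 0.944 = 3776
Group 4: 16300 × 0.958 = 15615
Group 5: 3300 × 0.956 + 13100 × 0.381 = 3155 + 4991 = 8146
End of period: [2091, 18201, 3776, 15615, 8146]
— Period 2 —
Births: 18201 × 0.27 = 4914 ; 3776 × 0.062 = 234 — total 5148
Group 2: 2091 × 0.963 = 2014
Group 3: 18201 × 0.944 = 17182
Group 4: 3776 × 0.958 = 3617
Group 5: 15615 × 0.956 + 8146 × 0.381 = 14928 + 3104 = 18032
End of period: [5148, 2014, 17182, 3617, 18032]
— Period 3 —
Births: 2014 × 0.27 = 544 ; 17182 × 0.062 = 1065 — total 1609
Group 2: 5148 × 0.963 = 4958
Group 3: 2014 × 0.944 = 1901
Group 4: 17182 × 0.958 = 16460
Group 5: 3617 × 0.956 + 18032 × 0.381 = 3458 + 6870 = 10328
End of period: [1609, 4958, 1901, 16460, 10328]
— Period 4 —
Births: 4958 × 0.27 = 1339 ; 1901 × 0.062 = 118 — total 1457
Group 2: 1609 × 0.963 = 1549
Group 3: 4958 × 0.944 = 4680
Group 4: 1901 × 0.958 = 1821
Group 5: 16460 × 0.956 + 10328 × 0.381 = 15736 + 3935 = 19671
End of period: [1457, 1549, 4680, 1821, 19671]
Total: 55600 → 29178; change = -26422; percentage change = -47.5%

-47.5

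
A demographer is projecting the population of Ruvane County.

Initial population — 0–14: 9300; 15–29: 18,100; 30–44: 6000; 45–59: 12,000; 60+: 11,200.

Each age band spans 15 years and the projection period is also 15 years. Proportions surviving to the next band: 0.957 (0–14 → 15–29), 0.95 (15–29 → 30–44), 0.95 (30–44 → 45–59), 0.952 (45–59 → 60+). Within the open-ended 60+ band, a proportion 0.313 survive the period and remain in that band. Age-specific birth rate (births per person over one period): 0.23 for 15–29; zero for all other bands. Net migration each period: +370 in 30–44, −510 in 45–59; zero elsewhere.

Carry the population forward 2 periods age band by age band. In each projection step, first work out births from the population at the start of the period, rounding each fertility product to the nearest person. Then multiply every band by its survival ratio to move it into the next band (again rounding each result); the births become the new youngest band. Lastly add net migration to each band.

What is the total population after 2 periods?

40647

Period 1.
Births: 18100 × 0.23 = 4163
15–29: 9300 × 0.957 = 8900
30–44: 18100 × 0.95 = 17195
45–59: 6000 × 0.95 = 5700
60+: 12000 × 0.952 + 11200 × 0.313 = 11424 + 3506 = 14930
Net migration: 30–44 + 370 → 17565; 45–59 − 510 → 5190
Giving 4163 / 8900 / 17565 / 5190 / 14930.
Period 2.
Births: 8900 × 0.23 = 2047
15–29: 4163 × 0.957 = 3984
30–44: 8900 × 0.95 = 8455
45–59: 17565 × 0.95 = 16687
60+: 5190 × 0.952 + 14930 × 0.313 = 4941 + 4673 = 9614
Net migration: 30–44 + 370 → 8825; 45–59 − 510 → 16177
Giving 2047 / 3984 / 8825 / 16177 / 9614.
Total after period 2: 2047 + 3984 + 8825 + 16177 + 9614 = 40647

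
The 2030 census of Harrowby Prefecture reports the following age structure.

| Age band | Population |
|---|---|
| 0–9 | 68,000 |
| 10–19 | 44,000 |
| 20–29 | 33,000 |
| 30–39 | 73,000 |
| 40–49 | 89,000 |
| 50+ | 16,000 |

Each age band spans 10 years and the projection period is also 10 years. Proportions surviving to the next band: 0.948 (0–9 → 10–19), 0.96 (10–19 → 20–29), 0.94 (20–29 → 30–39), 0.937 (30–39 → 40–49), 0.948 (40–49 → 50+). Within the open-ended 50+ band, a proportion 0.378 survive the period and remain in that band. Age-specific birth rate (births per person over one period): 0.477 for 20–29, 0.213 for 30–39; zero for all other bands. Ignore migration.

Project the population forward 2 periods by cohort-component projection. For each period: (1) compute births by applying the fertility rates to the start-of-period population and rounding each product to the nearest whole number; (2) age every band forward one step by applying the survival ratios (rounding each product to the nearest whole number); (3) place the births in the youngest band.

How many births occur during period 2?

26755

— Period 1 —
Births: 33000 * 0.477 = 15741  |  73000 * 0.213 = 15549 — total 31290
10–19: 68000 * 0.948 = 64464
20–29: 44000 * 0.96 = 42240
30–39: 33000 * 0.94 = 31020
40–49: 73000 * 0.937 = 68401
50+: 89000 * 0.948 + 16000 * 0.378 = 84372 + 6048 = 90420
→ [31290, 64464, 42240, 31020, 68401, 90420]
— Period 2 —
Births: 42240 * 0.477 = 20148  |  31020 * 0.213 = 6607 — total 26755
10–19: 31290 * 0.948 = 29663
20–29: 64464 * 0.96 = 61885
30–39: 42240 * 0.94 = 39706
40–49: 31020 * 0.937 = 29066
50+: 68401 * 0.948 + 90420 * 0.378 = 64844 + 34179 = 99023
→ [26755, 29663, 61885, 39706, 29066, 99023]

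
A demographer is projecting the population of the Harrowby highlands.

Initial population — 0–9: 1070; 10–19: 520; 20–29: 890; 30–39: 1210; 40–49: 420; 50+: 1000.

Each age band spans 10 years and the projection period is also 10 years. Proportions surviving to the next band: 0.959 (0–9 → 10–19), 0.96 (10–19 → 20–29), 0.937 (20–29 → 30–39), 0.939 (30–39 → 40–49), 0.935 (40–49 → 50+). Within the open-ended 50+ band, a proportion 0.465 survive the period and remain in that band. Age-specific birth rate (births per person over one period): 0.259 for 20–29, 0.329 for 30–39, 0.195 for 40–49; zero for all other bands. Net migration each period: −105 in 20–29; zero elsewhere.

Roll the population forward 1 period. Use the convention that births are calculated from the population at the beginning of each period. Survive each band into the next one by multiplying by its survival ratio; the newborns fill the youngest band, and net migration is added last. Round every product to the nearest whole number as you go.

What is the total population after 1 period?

4959

[period 1]
Births: 890 × 0.259 = 231 ; 1210 × 0.329 = 398 ; 420 × 0.195 = 82 — total 711
10–19: 1070 × 0.959 = 1026
20–29: 520 × 0.96 = 499
30–39: 890 × 0.937 = 834
40–49: 1210 × 0.939 = 1136
50+: 420 × 0.935 + 1000 × 0.465 = 393 + 465 = 858
Net migration: 20–29 − 105 → 394
Population now: 0–9=711, 10–19=1026, 20–29=394, 30–39=834, 40–49=1136, 50+=858
Total after period 1: 711 + 1026 + 394 + 834 + 1136 + 858 = 4959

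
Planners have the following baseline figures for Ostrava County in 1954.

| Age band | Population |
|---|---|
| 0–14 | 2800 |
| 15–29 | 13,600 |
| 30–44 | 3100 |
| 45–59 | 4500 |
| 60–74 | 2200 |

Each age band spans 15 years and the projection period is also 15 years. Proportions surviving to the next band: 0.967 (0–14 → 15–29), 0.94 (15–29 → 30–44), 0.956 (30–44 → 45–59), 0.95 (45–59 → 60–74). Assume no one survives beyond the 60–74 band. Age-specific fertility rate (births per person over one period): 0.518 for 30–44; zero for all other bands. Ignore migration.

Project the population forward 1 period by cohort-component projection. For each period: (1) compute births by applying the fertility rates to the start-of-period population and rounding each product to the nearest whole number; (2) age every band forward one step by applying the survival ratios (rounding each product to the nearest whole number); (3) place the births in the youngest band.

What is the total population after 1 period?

Let band 1 be 0–14 through band 5 = 60–74.
[period 1]
Births: 3100 * 0.518 = 1606
Band 2: 2800 * 0.967 = 2708
Band 3: 13600 * 0.94 = 12784
Band 4: 3100 * 0.956 = 2964
Band 5: 4500 * 0.95 = 4275
→ [1606, 2708, 12784, 2964, 4275]
Total after period 1: 1606 + 2708 + 12784 + 2964 + 4275 = 24337

24337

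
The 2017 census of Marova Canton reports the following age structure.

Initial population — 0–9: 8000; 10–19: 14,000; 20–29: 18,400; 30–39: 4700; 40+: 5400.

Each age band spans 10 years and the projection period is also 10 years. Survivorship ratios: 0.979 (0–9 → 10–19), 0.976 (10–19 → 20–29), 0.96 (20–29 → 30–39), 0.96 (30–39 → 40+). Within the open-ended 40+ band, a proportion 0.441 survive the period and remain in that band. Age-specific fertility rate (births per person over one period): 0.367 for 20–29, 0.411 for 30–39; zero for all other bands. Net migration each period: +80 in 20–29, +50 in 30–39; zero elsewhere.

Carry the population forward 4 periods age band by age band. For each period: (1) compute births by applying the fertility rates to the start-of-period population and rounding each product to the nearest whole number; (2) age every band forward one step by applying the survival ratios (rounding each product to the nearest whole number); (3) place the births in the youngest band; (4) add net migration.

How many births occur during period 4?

6143

Call the groups 1 to 5, youngest first.
Period 1:
Births: 18400 * 0.367 = 6753  |  4700 * 0.411 = 1932 — total 8685
Group 2: 8000 * 0.979 = 7832
Group 3: 14000 * 0.976 = 13664
Group 4: 18400 * 0.96 = 17664
Group 5: 4700 * 0.96 + 5400 * 0.441 = 4512 + 2381 = 6893
Net migration: Group 3 + 80 → 13744; Group 4 + 50 → 17714
Giving 8685 / 7832 / 13744 / 17714 / 6893.
Period 2:
Births: 13744 * 0.367 = 5044  |  17714 * 0.411 = 7280 — total 12324
Group 2: 8685 * 0.979 = 8503
Group 3: 7832 * 0.976 = 7644
Group 4: 13744 * 0.96 = 13194
Group 5: 17714 * 0.96 + 6893 * 0.441 = 17005 + 3040 = 20045
Net migration: Group 3 + 80 → 7724; Group 4 + 50 → 13244
Giving 12324 / 8503 / 7724 / 13244 / 20045.
Period 3:
Births: 7724 * 0.367 = 2835  |  13244 * 0.411 = 5443 — total 8278
Group 2: 12324 * 0.979 = 12065
Group 3: 8503 * 0.976 = 8299
Group 4: 7724 * 0.96 = 7415
Group 5: 13244 * 0.96 + 20045 * 0.441 = 12714 + 8840 = 21554
Net migration: Group 3 + 80 → 8379; Group 4 + 50 → 7465
Giving 8278 / 12065 / 8379 / 7465 / 21554.
Period 4:
Births: 8379 * 0.367 = 3075  |  7465 * 0.411 = 3068 — total 6143
Group 2: 8278 * 0.979 = 8104
Group 3: 12065 * 0.976 = 11775
Group 4: 8379 * 0.96 = 8044
Group 5: 7465 * 0.96 + 21554 * 0.441 = 7166 + 9505 = 16671
Net migration: Group 3 + 80 → 11855; Group 4 + 50 → 8094
Giving 6143 / 8104 / 11855 / 8094 / 16671.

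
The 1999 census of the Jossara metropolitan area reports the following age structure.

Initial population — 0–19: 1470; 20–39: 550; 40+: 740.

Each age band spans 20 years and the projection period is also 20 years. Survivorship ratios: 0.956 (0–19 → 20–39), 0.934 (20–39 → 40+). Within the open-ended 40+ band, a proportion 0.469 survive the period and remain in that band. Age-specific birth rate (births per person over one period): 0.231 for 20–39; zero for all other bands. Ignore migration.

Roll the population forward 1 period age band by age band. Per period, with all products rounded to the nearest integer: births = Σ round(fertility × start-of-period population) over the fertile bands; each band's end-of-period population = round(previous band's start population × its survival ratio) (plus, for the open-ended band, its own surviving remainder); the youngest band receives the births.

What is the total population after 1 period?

2393

Call the bands 1 to 3, youngest first.
Period 1:
Births: 550 × 0.231 = 127
Band 2: 1470 × 0.956 = 1405
Band 3: 550 × 0.934 + 740 × 0.469 = 514 + 347 = 861
Giving 127 / 1405 / 861.
Total after period 1: 127 + 1405 + 861 = 2393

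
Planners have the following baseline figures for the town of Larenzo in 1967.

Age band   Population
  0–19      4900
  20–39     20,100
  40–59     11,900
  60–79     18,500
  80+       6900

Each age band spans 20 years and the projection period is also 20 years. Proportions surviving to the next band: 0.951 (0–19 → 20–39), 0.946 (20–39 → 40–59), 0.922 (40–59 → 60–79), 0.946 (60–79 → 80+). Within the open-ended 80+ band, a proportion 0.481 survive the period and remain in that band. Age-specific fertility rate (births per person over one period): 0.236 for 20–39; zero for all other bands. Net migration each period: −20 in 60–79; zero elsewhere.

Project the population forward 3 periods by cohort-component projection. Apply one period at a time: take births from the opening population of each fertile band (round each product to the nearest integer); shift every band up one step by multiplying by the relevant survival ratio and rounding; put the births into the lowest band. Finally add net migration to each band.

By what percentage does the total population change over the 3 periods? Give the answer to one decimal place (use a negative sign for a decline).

-40.9

Numbering the groups 1..5 from youngest to oldest:
Period 1.
Births: 20100 × 0.236 = 4744
Group 2: 4900 × 0.951 = 4660
Group 3: 20100 × 0.946 = 19015
Group 4: 11900 × 0.922 = 10972
Group 5: 18500 × 0.946 + 6900 × 0.481 = 17501 + 3319 = 20820
Net migration: Group 4 − 20 → 10952
Giving 4744 / 4660 / 19015 / 10952 / 20820.
Period 2.
Births: 4660 × 0.236 = 1100
Group 2: 4744 × 0.951 = 4512
Group 3: 4660 × 0.946 = 4408
Group 4: 19015 × 0.922 = 17532
Group 5: 10952 × 0.946 + 20820 × 0.481 = 10361 + 10014 = 20375
Net migration: Group 4 − 20 → 17512
Giving 1100 / 4512 / 4408 / 17512 / 20375.
Period 3.
Births: 4512 × 0.236 = 1065
Group 2: 1100 × 0.951 = 1046
Group 3: 4512 × 0.946 = 4268
Group 4: 4408 × 0.922 = 4064
Group 5: 17512 × 0.946 + 20375 × 0.481 = 16566 + 9800 = 26366
Net migration: Group 4 − 20 → 4044
Giving 1065 / 1046 / 4268 / 4044 / 26366.
Total: 62300 → 36789; change = -25511; percentage change = -40.9%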